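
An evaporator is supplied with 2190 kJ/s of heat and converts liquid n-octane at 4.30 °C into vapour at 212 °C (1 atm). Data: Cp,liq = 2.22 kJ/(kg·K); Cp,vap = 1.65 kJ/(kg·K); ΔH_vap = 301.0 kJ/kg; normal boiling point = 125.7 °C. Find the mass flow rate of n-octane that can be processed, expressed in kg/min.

ṁ = 184 kg/min

Δh = 2.22×(125.7−4.30) + 301.0 + 1.65×(212−125.7) = 712.9 kJ/kg
Q = 2190 kJ/s = 2190 kJ/s = 131400 kJ/min
ṁ = Q/Δh = 131400 / 712.9 = 184.32 kg/min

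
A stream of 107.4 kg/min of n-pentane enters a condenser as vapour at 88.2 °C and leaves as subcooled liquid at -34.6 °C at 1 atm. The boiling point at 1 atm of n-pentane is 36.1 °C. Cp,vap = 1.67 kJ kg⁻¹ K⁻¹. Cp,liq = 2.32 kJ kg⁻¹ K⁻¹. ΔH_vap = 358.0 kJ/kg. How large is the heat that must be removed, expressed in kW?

vapour 88.2→36.1 °C: -87.007 kJ/kg
condensation at 36.1 °C: -358 kJ/kg
liquid 36.1→-34.6 °C: -164.02 kJ/kg
Δh = -87.007 + -358 + -164.02 = -609.03 kJ/kg
Q = ṁ·Δh = 107.4 kg/min × -609.03 kJ/kg = -65410 kJ/min
|Q| = 1090.2 kW

Q_c = 1090 kW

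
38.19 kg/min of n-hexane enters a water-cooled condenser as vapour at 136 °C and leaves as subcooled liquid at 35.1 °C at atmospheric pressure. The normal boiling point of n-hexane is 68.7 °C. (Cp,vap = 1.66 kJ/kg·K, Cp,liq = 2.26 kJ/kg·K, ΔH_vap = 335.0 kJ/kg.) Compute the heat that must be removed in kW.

vapour 136→68.7 °C: -111.72 kJ/kg
condensation at 68.7 °C: -335 kJ/kg
liquid 68.7→35.1 °C: -75.936 kJ/kg
Δh = -111.72 + -335 + -75.936 = -522.65 kJ/kg
Q = ṁ·Δh = 38.19 kg/min × -522.65 kJ/kg = -19960 kJ/min
|Q| = 332.67 kW

Q_c = 333 kW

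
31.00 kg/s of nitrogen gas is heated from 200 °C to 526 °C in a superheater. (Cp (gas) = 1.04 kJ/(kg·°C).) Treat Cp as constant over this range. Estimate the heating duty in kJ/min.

Q = ṁ·Cp·ΔT = 31.00 × 1.04 × (526 − 200) = 10510 kJ/s
Heating duty = 630610 kJ/min

Q = 631000 kJ/min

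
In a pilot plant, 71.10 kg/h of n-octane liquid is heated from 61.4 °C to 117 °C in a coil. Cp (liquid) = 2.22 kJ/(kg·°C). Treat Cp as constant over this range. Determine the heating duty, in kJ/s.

Q = 2.44 kJ/s

Q = ṁ·Cp·ΔT = 71.10 × 2.22 × (117 − 61.4) = 8776 kJ/h
Converting: 8776 / 3600 s = 2.4378 kW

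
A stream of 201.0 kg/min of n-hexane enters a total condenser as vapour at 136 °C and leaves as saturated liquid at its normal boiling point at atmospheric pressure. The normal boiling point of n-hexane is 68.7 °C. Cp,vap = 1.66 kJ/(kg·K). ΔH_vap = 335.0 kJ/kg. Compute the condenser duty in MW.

Q_c = 1.50 MW

vapour 136→68.7 °C: -111.72 kJ/kg
condensation at 68.7 °C: -335 kJ/kg
Δh = -111.72 + -335 = -446.72 kJ/kg
Q = ṁ·Δh = 201.0 kg/min × -446.72 kJ/kg = -89790 kJ/min
|Q| = 1496.5 kW = 1.4965 MW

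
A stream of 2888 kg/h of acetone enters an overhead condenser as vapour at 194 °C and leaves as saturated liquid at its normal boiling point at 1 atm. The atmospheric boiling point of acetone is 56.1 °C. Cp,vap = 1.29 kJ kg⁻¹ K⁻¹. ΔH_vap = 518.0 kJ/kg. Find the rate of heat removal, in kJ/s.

Q_c = 558 kJ/s

vapour 194→56.1 °C: -177.89 kJ/kg
condensation at 56.1 °C: -518 kJ/kg
Δh = -177.89 + -518 = -695.89 kJ/kg
Q = ṁ·Δh = 2888 kg/h × -695.89 kJ/kg = -2.0097e+06 kJ/h
|Q| = 558.26 kW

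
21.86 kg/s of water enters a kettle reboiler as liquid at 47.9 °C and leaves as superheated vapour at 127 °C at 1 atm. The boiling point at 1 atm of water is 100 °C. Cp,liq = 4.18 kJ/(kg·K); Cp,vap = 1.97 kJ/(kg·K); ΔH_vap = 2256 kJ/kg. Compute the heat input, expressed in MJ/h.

liquid 47.9→100 °C: 217.78 kJ/kg
vaporisation at 100 °C: 2256 kJ/kg
vapour 100→127 °C: 53.19 kJ/kg
Δh = 217.78 + 2256 + 53.19 = 2527 kJ/kg
Q = ṁ·Δh = 21.86 kg/s × 2527 kJ/kg = 55240 kJ/s
|Q| = 55240 kW = 198860 MJ/h

Q = 199000 MJ/h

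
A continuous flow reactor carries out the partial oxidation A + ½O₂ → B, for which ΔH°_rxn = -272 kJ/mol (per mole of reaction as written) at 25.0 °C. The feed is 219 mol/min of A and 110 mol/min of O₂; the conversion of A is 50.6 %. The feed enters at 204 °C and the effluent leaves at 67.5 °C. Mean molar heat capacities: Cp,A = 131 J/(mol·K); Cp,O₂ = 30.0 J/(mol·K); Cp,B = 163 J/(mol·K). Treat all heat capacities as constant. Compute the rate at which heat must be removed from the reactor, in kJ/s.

Q_out = 574 kJ/s

Extent of reaction ξ = 0.506 × 219 = 110.81 mol/min
Reaction term: ξ·ΔH°_rxn = 110.81 × -272 = -30141 kJ/min
Sensible, feed 204→25 °C: -5726 kJ/min
Outlet flows (mol/min): A 108.19, O₂ 54.593, B 110.81
Sensible, products 25→67.5 °C: 1439.6 kJ/min
Q = ΔH = -34428 kJ/min = -573.8 kW
Heat removed = 573.8 kJ/s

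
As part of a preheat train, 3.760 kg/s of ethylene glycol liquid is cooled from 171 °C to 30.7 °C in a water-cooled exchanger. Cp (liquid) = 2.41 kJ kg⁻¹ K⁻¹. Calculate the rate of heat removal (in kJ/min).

Q_c = 76300 kJ/min

Q = ṁ·Cp·ΔT = 3.760 × 2.41 × (30.7 − 171) = -1271.3 kJ/s
Cooling duty = 76281 kJ/min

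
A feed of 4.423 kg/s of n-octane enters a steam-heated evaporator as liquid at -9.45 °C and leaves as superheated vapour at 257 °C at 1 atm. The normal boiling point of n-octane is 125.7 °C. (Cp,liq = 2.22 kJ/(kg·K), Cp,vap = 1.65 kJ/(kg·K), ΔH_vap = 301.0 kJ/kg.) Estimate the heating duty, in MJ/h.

Q = 13000 MJ/h

liquid -9.45→125.7 °C: 300.03 kJ/kg
vaporisation at 125.7 °C: 301 kJ/kg
vapour 125.7→257 °C: 216.65 kJ/kg
Δh = 300.03 + 301 + 216.65 = 817.68 kJ/kg
Q = ṁ·Δh = 4.423 kg/s × 817.68 kJ/kg = 3616.6 kJ/s
|Q| = 3616.6 kW = 13020 MJ/h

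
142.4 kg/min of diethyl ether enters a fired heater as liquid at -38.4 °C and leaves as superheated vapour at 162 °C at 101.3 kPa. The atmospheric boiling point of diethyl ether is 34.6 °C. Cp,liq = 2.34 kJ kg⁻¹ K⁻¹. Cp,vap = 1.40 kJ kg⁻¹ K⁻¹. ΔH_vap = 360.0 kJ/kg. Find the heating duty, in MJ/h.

liquid -38.4→34.6 °C: 170.82 kJ/kg
vaporisation at 34.6 °C: 360 kJ/kg
vapour 34.6→162 °C: 178.36 kJ/kg
Δh = 170.82 + 360 + 178.36 = 709.18 kJ/kg
Q = ṁ·Δh = 142.4 kg/min × 709.18 kJ/kg = 100990 kJ/min
|Q| = 1683.1 kW = 6059.2 MJ/h

Q = 6060 MJ/h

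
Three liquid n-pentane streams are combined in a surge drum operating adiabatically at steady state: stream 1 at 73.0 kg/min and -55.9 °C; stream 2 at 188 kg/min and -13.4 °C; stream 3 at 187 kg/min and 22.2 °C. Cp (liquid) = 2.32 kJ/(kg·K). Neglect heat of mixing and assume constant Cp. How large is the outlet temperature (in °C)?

No heat crosses the boundary, so H_out = H_in.
T_out = Σ ṁᵢCp,ᵢTᵢ / Σ ṁᵢCp,ᵢ
      = -5680.5 / 1039.4 = -5.4654 °C

T_out = -5.47 °C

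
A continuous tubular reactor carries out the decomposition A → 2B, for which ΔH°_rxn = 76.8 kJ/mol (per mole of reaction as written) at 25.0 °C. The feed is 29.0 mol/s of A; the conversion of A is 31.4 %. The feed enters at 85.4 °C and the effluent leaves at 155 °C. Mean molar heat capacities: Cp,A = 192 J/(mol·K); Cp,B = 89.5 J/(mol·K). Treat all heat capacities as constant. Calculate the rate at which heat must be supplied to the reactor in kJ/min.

Q_in = 64300 kJ/min

Extent of reaction ξ = 0.314 × 29.0 = 9.106 mol/s
Reaction term: ξ·ΔH°_rxn = 9.106 × 76.8 = 699.34 kJ/s
Sensible, feed 85.4→25 °C: -336.31 kJ/s
Outlet flows (mol/s): A 19.894, B 18.212
Sensible, products 25→155 °C: 708.45 kJ/s
Q = ΔH = 1071.5 kJ/s = 1071.5 kW
Heat supplied = 64289 kJ/min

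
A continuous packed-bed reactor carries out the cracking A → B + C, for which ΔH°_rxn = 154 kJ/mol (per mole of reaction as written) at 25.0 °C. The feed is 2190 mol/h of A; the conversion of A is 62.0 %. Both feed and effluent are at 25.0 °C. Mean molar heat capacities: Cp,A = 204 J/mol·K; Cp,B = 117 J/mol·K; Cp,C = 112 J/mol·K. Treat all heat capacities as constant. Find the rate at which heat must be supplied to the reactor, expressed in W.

Extent of reaction ξ = 0.620 × 2190 = 1357.8 mol/h
Reaction term: ξ·ΔH°_rxn = 1357.8 × 154 = 209100 kJ/h
Q = ΔH = 209100 kJ/h = 58.084 kW
Heat supplied = 58084 W

Q_in = 58100 W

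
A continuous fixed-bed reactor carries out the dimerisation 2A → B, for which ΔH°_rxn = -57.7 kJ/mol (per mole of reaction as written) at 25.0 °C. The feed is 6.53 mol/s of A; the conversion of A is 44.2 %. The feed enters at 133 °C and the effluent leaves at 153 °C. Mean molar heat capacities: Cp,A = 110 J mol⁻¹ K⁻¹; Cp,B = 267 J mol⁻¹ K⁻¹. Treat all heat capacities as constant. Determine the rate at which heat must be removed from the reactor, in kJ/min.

Q_out = 3610 kJ/min

Extent of reaction ξ = 0.442 × 6.53 / 2 = 1.4431 mol/s
Reaction term: ξ·ΔH°_rxn = 1.4431 × -57.7 = -83.269 kJ/s
Sensible, feed 133→25 °C: -77.576 kJ/s
Outlet flows (mol/s): A 3.6437, B 1.4431
Sensible, products 25→153 °C: 100.62 kJ/s
Q = ΔH = -60.221 kJ/s = -60.221 kW
Heat removed = 3613.2 kJ/min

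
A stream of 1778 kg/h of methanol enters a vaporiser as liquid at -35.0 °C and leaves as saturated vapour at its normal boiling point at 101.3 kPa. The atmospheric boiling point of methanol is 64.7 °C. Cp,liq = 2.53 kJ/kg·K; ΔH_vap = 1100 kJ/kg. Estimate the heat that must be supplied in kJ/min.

Q = 40100 kJ/min

liquid -35.0→64.7 °C: 252.24 kJ/kg
vaporisation at 64.7 °C: 1100 kJ/kg
Δh = 252.24 + 1100 = 1352.2 kJ/kg
Q = ṁ·Δh = 1778 kg/h × 1352.2 kJ/kg = 2.4043e+06 kJ/h
|Q| = 667.86 kW = 40071 kJ/min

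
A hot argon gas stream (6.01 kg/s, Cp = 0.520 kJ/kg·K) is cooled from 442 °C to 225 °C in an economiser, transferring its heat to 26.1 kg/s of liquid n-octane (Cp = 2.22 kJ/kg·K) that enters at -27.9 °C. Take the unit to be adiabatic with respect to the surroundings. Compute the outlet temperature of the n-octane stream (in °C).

Heat released by hot stream: Q = 6.01 × 0.520 × (442 − 225) = 678.17 kJ/s
Energy balance on cold side (adiabatic exchanger): Q = ṁ_c·Cp_c·(T_c,out − T_c,in)
T_c,out = -27.9 + 678.17/(26.1 × 2.22) = -16.196 °C

T_c,out = -16.2 °C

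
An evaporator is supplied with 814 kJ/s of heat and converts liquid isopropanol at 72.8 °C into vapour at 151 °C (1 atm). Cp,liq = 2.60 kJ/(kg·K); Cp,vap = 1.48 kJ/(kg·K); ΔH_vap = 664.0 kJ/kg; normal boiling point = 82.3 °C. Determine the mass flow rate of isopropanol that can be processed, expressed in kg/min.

ṁ = 61.8 kg/min

Δh = 2.60×(82.3−72.8) + 664.0 + 1.48×(151−82.3) = 790.38 kJ/kg
Q = 814 kJ/s = 814 kJ/s = 48840 kJ/min
ṁ = Q/Δh = 48840 / 790.38 = 61.793 kg/min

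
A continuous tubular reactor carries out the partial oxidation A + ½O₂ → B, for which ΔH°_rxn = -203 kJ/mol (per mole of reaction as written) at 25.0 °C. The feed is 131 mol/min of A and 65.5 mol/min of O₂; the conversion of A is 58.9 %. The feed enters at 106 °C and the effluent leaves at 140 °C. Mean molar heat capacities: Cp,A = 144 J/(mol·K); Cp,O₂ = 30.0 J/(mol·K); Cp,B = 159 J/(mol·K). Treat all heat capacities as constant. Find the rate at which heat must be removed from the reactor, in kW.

Q_out = 249 kW

Extent of reaction ξ = 0.589 × 131 = 77.159 mol/min
Reaction term: ξ·ΔH°_rxn = 77.159 × -203 = -15663 kJ/min
Sensible, feed 106→25 °C: -1687.1 kJ/min
Outlet flows (mol/min): A 53.841, O₂ 26.921, B 77.159
Sensible, products 25→140 °C: 2395.3 kJ/min
Q = ΔH = -14955 kJ/min = -249.25 kW
Heat removed = 249.25 kW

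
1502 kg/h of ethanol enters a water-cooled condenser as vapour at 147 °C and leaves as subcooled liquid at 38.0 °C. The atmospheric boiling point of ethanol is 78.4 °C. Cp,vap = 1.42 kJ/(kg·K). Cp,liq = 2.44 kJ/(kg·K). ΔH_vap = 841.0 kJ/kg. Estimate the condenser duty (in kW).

vapour 147→78.4 °C: -97.412 kJ/kg
condensation at 78.4 °C: -841 kJ/kg
liquid 78.4→38.0 °C: -98.576 kJ/kg
Δh = -97.412 + -841 + -98.576 = -1037 kJ/kg
Q = ṁ·Δh = 1502 kg/h × -1037 kJ/kg = -1.5576e+06 kJ/h
|Q| = 432.65 kW

Q_c = 433 kW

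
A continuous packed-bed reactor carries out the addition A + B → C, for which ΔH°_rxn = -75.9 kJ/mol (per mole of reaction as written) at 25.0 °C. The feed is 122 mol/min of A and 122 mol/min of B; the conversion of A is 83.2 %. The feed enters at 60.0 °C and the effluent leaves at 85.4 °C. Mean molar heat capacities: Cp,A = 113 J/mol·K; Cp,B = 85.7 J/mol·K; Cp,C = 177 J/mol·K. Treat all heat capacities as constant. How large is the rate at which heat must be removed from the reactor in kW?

Extent of reaction ξ = 0.832 × 122 = 101.5 mol/min
Reaction term: ξ·ΔH°_rxn = 101.5 × -75.9 = -7704.2 kJ/min
Sensible, feed 60.0→25 °C: -848.45 kJ/min
Outlet flows (mol/min): A 20.496, B 20.496, C 101.5
Sensible, products 25→85.4 °C: 1331.1 kJ/min
Q = ΔH = -7221.5 kJ/min = -120.36 kW
Heat removed = 120.36 kW

Q_out = 120 kW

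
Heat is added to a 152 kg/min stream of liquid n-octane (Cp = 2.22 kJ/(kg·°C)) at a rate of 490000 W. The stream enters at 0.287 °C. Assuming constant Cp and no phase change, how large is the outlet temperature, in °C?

T_out = 87.4 °C

Q = 490000 W = 29400 kJ/min
ΔT = Q/(ṁ·Cp) = 29400/(152×2.22) = 87.127 K
T_out = 0.287 + 87.127 = 87.414 °C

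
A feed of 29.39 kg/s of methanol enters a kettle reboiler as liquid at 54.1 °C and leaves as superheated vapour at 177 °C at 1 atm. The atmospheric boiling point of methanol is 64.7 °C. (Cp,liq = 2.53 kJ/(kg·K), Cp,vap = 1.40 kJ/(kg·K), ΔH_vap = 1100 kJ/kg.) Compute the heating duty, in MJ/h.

liquid 54.1→64.7 °C: 26.818 kJ/kg
vaporisation at 64.7 °C: 1100 kJ/kg
vapour 64.7→177 °C: 157.22 kJ/kg
Δh = 26.818 + 1100 + 157.22 = 1284 kJ/kg
Q = ṁ·Δh = 29.39 kg/s × 1284 kJ/kg = 37738 kJ/s
|Q| = 37738 kW = 135860 MJ/h

Q = 136000 MJ/h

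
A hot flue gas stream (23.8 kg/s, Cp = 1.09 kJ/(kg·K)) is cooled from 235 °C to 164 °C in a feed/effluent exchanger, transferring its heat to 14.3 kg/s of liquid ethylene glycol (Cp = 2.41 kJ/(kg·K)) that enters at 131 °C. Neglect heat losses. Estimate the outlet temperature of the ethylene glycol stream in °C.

T_c,out = 184 °C

Heat released by hot stream: Q = 23.8 × 1.09 × (235 − 164) = 1841.9 kJ/s
Energy balance on cold side (adiabatic exchanger): Q = ṁ_c·Cp_c·(T_c,out − T_c,in)
T_c,out = 131 + 1841.9/(14.3 × 2.41) = 184.45 °C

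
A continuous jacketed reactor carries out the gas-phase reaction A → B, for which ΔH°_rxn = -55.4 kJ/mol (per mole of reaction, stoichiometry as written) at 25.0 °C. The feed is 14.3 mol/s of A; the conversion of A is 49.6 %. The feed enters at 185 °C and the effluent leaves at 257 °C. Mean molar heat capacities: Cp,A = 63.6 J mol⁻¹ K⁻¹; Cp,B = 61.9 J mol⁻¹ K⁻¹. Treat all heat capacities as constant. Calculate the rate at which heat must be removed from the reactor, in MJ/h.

Extent of reaction ξ = 0.496 × 14.3 = 7.0928 mol/s
Reaction term: ξ·ΔH°_rxn = 7.0928 × -55.4 = -392.94 kJ/s
Sensible, feed 185→25 °C: -145.52 kJ/s
Outlet flows (mol/s): A 7.2072, B 7.0928
Sensible, products 25→257 °C: 208.2 kJ/s
Q = ΔH = -330.26 kJ/s = -330.26 kW
Heat removed = 1188.9 MJ/h

Q_out = 1190 MJ/h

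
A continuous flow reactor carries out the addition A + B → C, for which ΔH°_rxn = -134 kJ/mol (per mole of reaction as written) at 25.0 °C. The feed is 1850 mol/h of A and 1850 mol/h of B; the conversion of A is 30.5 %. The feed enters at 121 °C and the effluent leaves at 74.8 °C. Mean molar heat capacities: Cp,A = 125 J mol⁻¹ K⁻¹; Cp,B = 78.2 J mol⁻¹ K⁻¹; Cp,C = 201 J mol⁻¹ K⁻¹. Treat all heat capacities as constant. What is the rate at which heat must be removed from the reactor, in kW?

Extent of reaction ξ = 0.305 × 1850 = 564.25 mol/h
Reaction term: ξ·ΔH°_rxn = 564.25 × -134 = -75610 kJ/h
Sensible, feed 121→25 °C: -36088 kJ/h
Outlet flows (mol/h): A 1285.8, B 1285.8, C 564.25
Sensible, products 25→74.8 °C: 18659 kJ/h
Q = ΔH = -93039 kJ/h = -25.844 kW
Heat removed = 25.844 kW

Q_out = 25.8 kW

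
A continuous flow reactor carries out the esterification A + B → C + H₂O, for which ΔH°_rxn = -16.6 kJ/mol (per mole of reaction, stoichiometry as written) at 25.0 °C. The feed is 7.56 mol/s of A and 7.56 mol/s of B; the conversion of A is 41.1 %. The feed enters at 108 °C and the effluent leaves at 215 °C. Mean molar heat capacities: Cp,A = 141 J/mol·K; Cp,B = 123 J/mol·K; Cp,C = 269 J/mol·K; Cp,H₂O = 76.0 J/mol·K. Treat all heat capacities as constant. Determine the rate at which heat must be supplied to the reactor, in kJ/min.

Extent of reaction ξ = 0.411 × 7.56 = 3.1072 mol/s
Reaction term: ξ·ΔH°_rxn = 3.1072 × -16.6 = -51.579 kJ/s
Sensible, feed 108→25 °C: -165.65 kJ/s
Outlet flows (mol/s): A 4.4528, B 4.4528, C 3.1072, H₂O 3.1072
Sensible, products 25→215 °C: 427.03 kJ/s
Q = ΔH = 209.8 kJ/s = 209.8 kW
Heat supplied = 12588 kJ/min

Q_in = 12600 kJ/min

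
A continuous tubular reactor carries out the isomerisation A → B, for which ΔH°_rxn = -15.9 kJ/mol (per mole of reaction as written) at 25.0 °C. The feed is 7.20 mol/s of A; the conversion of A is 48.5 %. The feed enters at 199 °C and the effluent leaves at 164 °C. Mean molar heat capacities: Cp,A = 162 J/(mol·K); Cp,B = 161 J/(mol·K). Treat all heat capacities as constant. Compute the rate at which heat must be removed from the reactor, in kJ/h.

Extent of reaction ξ = 0.485 × 7.20 = 3.492 mol/s
Reaction term: ξ·ΔH°_rxn = 3.492 × -15.9 = -55.523 kJ/s
Sensible, feed 199→25 °C: -202.95 kJ/s
Outlet flows (mol/s): A 3.708, B 3.492
Sensible, products 25→164 °C: 161.64 kJ/s
Q = ΔH = -96.832 kJ/s = -96.832 kW
Heat removed = 348600 kJ/h

Q_out = 349000 kJ/h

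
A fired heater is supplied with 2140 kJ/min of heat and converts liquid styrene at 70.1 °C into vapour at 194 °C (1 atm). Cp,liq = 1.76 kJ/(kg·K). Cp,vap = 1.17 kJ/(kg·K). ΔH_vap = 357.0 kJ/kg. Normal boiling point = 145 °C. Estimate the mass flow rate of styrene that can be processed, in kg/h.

Δh = 1.76×(145−70.1) + 357.0 + 1.17×(194−145) = 546.15 kJ/kg
Q = 2140 kJ/min = 35.667 kJ/s = 128400 kJ/h
ṁ = Q/Δh = 128400 / 546.15 = 235.1 kg/h

ṁ = 235 kg/h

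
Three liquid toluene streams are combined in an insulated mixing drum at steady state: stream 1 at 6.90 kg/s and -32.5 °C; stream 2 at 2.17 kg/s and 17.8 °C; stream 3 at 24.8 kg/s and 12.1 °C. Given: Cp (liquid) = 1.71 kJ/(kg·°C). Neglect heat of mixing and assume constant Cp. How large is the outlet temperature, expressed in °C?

No heat crosses the boundary, so H_out = H_in.
T_out = Σ ṁᵢCp,ᵢTᵢ / Σ ṁᵢCp,ᵢ
      = 195.72 / 57.918 = 3.3793 °C

T_out = 3.38 °C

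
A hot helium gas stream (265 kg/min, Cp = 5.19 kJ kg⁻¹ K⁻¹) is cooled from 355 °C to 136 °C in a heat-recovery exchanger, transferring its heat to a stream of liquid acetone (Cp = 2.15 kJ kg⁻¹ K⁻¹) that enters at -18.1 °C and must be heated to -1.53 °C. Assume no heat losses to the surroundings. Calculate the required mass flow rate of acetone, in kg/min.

Heat released by hot stream: Q = 265 × 5.19 × (355 − 136) = 301200 kJ/min
Energy balance on cold side (adiabatic exchanger): Q = ṁ_c·Cp_c·(T_c,out − T_c,in)
ṁ_c = 301200 / [2.15 × (-1.53 − -18.1)] = 8454.7 kg/min

ṁ_c = 8450 kg/min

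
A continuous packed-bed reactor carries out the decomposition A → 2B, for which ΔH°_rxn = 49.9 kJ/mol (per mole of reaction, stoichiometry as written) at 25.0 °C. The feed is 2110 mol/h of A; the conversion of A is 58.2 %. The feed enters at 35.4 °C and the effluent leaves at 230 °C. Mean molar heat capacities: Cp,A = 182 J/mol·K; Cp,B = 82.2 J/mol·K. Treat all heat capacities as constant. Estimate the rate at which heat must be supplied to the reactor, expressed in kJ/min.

Q_in = 2190 kJ/min

Extent of reaction ξ = 0.582 × 2110 = 1228 mol/h
Reaction term: ξ·ΔH°_rxn = 1228 × 49.9 = 61278 kJ/h
Sensible, feed 35.4→25 °C: -3993.8 kJ/h
Outlet flows (mol/h): A 881.98, B 2456
Sensible, products 25→230 °C: 74293 kJ/h
Q = ΔH = 131580 kJ/h = 36.549 kW
Heat supplied = 2193 kJ/min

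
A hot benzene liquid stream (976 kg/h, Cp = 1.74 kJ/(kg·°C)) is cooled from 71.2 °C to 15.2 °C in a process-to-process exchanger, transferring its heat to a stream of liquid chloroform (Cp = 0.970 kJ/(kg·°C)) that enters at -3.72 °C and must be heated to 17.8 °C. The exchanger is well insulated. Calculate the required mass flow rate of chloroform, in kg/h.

ṁ_c = 4560 kg/h

Heat released by hot stream: Q = 976 × 1.74 × (71.2 − 15.2) = 95101 kJ/h
Energy balance on cold side (adiabatic exchanger): Q = ṁ_c·Cp_c·(T_c,out − T_c,in)
ṁ_c = 95101 / [0.970 × (17.8 − -3.72)] = 4555.9 kg/h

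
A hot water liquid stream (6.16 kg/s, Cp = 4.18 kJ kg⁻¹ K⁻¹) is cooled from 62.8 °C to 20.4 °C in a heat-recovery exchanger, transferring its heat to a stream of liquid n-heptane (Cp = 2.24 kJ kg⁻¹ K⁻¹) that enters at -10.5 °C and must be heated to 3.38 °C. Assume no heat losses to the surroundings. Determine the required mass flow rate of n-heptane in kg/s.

ṁ_c = 35.1 kg/s

Heat released by hot stream: Q = 6.16 × 4.18 × (62.8 − 20.4) = 1091.7 kJ/s
Energy balance on cold side (adiabatic exchanger): Q = ṁ_c·Cp_c·(T_c,out − T_c,in)
ṁ_c = 1091.7 / [2.24 × (3.38 − -10.5)] = 35.114 kg/s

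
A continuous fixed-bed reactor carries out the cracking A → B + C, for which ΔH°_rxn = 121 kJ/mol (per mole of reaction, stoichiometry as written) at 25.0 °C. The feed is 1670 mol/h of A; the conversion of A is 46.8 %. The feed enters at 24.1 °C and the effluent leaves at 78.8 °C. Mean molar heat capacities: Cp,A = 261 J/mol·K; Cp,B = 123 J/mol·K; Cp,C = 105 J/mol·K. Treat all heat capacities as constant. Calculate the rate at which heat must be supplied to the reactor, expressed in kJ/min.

Q_in = 1950 kJ/min

Extent of reaction ξ = 0.468 × 1670 = 781.56 mol/h
Reaction term: ξ·ΔH°_rxn = 781.56 × 121 = 94569 kJ/h
Sensible, feed 24.1→25 °C: 392.28 kJ/h
Outlet flows (mol/h): A 888.44, B 781.56, C 781.56
Sensible, products 25→78.8 °C: 22062 kJ/h
Q = ΔH = 117020 kJ/h = 32.506 kW
Heat supplied = 1950.4 kJ/min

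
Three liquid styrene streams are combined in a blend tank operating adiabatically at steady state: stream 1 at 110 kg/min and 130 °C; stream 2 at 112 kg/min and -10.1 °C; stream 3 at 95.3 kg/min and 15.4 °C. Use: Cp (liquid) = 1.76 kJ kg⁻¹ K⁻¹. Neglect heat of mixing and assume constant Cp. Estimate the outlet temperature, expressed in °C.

T_out = 46.1 °C

No heat crosses the boundary, so H_out = H_in.
T_out = Σ ṁᵢCp,ᵢTᵢ / Σ ṁᵢCp,ᵢ
      = 25760 / 558.45 = 46.128 °C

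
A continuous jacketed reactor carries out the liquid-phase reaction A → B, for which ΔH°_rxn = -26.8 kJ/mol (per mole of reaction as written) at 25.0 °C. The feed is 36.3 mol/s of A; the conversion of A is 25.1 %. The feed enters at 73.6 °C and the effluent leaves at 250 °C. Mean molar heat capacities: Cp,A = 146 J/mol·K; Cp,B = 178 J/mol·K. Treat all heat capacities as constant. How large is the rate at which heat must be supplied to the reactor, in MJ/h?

Extent of reaction ξ = 0.251 × 36.3 = 9.1113 mol/s
Reaction term: ξ·ΔH°_rxn = 9.1113 × -26.8 = -244.18 kJ/s
Sensible, feed 73.6→25 °C: -257.57 kJ/s
Outlet flows (mol/s): A 27.189, B 9.1113
Sensible, products 25→250 °C: 1258.1 kJ/s
Q = ΔH = 756.3 kJ/s = 756.3 kW
Heat supplied = 2722.7 MJ/h

Q_in = 2720 MJ/h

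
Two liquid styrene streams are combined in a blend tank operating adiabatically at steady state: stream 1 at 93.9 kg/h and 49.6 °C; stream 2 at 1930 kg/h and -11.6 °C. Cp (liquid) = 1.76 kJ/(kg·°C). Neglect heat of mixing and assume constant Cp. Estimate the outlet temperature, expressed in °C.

Adiabatic, steady state ⇒ Σ ṁᵢCp,ᵢ(T_out − Tᵢ) = 0
Σ ṁᵢCp,ᵢTᵢ = 93.9×1.76×49.6 + 1930×1.76×-11.6 = -31206
Σ ṁᵢCp,ᵢ = 93.9×1.76 + 1930×1.76 = 3562.1
T_out = -31206 / 3562.1 = -8.7606 °C

T_out = -8.76 °C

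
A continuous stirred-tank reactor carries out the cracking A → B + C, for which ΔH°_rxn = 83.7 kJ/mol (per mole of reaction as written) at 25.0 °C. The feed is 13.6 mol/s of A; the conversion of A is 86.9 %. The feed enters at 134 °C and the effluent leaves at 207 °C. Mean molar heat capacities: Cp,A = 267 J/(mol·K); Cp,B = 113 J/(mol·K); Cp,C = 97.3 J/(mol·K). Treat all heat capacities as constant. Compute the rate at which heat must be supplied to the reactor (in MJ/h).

Q_in = 4080 MJ/h

Extent of reaction ξ = 0.869 × 13.6 = 11.818 mol/s
Reaction term: ξ·ΔH°_rxn = 11.818 × 83.7 = 989.2 kJ/s
Sensible, feed 134→25 °C: -395.8 kJ/s
Outlet flows (mol/s): A 1.7816, B 11.818, C 11.818
Sensible, products 25→207 °C: 538.92 kJ/s
Q = ΔH = 1132.3 kJ/s = 1132.3 kW
Heat supplied = 4076.3 MJ/h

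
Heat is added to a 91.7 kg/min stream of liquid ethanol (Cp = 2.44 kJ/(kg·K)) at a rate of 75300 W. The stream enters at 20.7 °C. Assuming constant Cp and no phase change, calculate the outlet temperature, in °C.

Q = 75300 W = 4518 kJ/min
ΔT = Q/(ṁ·Cp) = 4518/(91.7×2.44) = 20.192 K
T_out = 20.7 + 20.192 = 40.892 °C

T_out = 40.9 °C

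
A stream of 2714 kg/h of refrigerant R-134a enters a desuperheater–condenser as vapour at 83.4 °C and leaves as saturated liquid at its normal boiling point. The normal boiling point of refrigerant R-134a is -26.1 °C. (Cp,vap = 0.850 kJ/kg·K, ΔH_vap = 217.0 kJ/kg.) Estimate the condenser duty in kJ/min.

vapour 83.4→-26.1 °C: -93.075 kJ/kg
condensation at -26.1 °C: -217 kJ/kg
Δh = -93.075 + -217 = -310.07 kJ/kg
Q = ṁ·Δh = 2714 kg/h × -310.07 kJ/kg = -841540 kJ/h
|Q| = 233.76 kW = 14026 kJ/min

Q_c = 14000 kJ/min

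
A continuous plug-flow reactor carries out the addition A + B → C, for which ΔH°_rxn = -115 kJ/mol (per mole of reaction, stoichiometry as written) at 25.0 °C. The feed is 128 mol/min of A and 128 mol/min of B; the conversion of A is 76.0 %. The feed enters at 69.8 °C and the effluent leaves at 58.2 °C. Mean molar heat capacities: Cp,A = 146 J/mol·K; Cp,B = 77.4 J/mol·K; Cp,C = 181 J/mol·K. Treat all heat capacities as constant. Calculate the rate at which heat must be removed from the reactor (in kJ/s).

Q_out = 194 kJ/s

Extent of reaction ξ = 0.760 × 128 = 97.28 mol/min
Reaction term: ξ·ΔH°_rxn = 97.28 × -115 = -11187 kJ/min
Sensible, feed 69.8→25 °C: -1281.1 kJ/min
Outlet flows (mol/min): A 30.72, B 30.72, C 97.28
Sensible, products 25→58.2 °C: 812.42 kJ/min
Q = ΔH = -11656 kJ/min = -194.26 kW
Heat removed = 194.26 kJ/s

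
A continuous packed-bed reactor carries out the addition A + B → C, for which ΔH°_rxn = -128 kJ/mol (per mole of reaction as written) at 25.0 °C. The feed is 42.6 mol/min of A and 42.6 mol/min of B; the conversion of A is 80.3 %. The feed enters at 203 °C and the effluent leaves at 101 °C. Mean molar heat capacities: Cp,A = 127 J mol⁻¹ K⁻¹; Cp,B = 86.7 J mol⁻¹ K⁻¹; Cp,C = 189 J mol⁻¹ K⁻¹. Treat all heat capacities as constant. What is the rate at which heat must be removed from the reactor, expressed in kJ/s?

Q_out = 89.5 kJ/s

Extent of reaction ξ = 0.803 × 42.6 = 34.208 mol/min
Reaction term: ξ·ΔH°_rxn = 34.208 × -128 = -4378.6 kJ/min
Sensible, feed 203→25 °C: -1620.4 kJ/min
Outlet flows (mol/min): A 8.3922, B 8.3922, C 34.208
Sensible, products 25→101 °C: 627.66 kJ/min
Q = ΔH = -5371.4 kJ/min = -89.523 kW
Heat removed = 89.523 kJ/s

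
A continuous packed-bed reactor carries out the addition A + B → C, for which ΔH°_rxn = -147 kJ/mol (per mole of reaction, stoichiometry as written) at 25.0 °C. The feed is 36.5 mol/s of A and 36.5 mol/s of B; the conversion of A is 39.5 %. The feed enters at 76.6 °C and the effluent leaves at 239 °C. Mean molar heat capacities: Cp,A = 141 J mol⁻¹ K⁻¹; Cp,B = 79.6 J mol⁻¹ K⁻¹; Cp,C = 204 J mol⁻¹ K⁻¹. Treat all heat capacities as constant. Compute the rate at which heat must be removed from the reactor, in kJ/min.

Extent of reaction ξ = 0.395 × 36.5 = 14.418 mol/s
Reaction term: ξ·ΔH°_rxn = 14.418 × -147 = -2119.4 kJ/s
Sensible, feed 76.6→25 °C: -415.48 kJ/s
Outlet flows (mol/s): A 22.082, B 22.082, C 14.418
Sensible, products 25→239 °C: 1671.9 kJ/s
Q = ΔH = -862.96 kJ/s = -862.96 kW
Heat removed = 51778 kJ/min

Q_out = 51800 kJ/min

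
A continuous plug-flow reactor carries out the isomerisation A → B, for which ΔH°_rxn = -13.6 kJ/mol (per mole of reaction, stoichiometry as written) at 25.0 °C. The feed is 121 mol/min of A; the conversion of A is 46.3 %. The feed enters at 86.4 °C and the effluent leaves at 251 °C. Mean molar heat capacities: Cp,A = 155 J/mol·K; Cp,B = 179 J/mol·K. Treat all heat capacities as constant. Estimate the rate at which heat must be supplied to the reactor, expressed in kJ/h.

Q_in = 158000 kJ/h

Extent of reaction ξ = 0.463 × 121 = 56.023 mol/min
Reaction term: ξ·ΔH°_rxn = 56.023 × -13.6 = -761.91 kJ/min
Sensible, feed 86.4→25 °C: -1151.6 kJ/min
Outlet flows (mol/min): A 64.977, B 56.023
Sensible, products 25→251 °C: 4542.5 kJ/min
Q = ΔH = 2629 kJ/min = 43.817 kW
Heat supplied = 157740 kJ/h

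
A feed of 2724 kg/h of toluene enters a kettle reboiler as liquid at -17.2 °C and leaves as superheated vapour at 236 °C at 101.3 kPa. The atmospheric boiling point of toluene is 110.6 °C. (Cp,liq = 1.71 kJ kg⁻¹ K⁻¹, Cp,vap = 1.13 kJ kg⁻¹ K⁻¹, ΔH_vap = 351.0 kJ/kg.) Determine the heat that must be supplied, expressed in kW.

Q = 538 kW

liquid -17.2→110.6 °C: 218.54 kJ/kg
vaporisation at 110.6 °C: 351 kJ/kg
vapour 110.6→236 °C: 141.7 kJ/kg
Δh = 218.54 + 351 + 141.7 = 711.24 kJ/kg
Q = ṁ·Δh = 2724 kg/h × 711.24 kJ/kg = 1.9374e+06 kJ/h
|Q| = 538.17 kW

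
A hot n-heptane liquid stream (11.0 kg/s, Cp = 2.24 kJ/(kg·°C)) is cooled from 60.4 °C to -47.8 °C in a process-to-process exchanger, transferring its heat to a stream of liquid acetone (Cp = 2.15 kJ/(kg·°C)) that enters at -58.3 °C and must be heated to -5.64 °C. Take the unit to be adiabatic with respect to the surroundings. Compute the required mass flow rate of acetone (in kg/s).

Heat released by hot stream: Q = 11.0 × 2.24 × (60.4 − -47.8) = 2666 kJ/s
Energy balance on cold side (adiabatic exchanger): Q = ṁ_c·Cp_c·(T_c,out − T_c,in)
ṁ_c = 2666 / [2.15 × (-5.64 − -58.3)] = 23.548 kg/s

ṁ_c = 23.5 kg/s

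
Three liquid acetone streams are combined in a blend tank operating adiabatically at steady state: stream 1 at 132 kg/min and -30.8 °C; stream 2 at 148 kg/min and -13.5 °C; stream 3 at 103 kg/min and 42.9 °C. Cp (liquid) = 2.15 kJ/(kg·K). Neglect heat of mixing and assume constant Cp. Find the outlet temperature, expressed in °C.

T_out = -4.29 °C

Energy balance with Q = 0: Σ ṁᵢCp,ᵢ(T_out − Tᵢ) = 0
Σ ṁᵢCp,ᵢTᵢ = 132×2.15×-30.8 + 148×2.15×-13.5 + 103×2.15×42.9 = -3536.5
Σ ṁᵢCp,ᵢ = 132×2.15 + 148×2.15 + 103×2.15 = 823.45
T_out = -3536.5 / 823.45 = -4.2948 °C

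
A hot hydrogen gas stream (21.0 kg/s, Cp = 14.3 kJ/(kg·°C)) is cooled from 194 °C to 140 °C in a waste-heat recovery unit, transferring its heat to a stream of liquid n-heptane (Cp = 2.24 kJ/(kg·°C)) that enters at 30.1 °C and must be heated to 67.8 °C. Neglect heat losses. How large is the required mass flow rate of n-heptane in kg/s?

Heat released by hot stream: Q = 21.0 × 14.3 × (194 − 140) = 16216 kJ/s
Energy balance on cold side (adiabatic exchanger): Q = ṁ_c·Cp_c·(T_c,out − T_c,in)
ṁ_c = 16216 / [2.24 × (67.8 − 30.1)] = 192.03 kg/s

ṁ_c = 192 kg/s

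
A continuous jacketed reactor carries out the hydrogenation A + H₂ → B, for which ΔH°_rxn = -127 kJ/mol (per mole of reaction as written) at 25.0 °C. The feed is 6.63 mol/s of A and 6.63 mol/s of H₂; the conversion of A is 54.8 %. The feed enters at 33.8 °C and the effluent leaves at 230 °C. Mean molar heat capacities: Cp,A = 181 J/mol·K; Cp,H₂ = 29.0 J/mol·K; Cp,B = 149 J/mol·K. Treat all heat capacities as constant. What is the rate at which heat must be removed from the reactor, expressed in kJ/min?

Q_out = 14000 kJ/min

Extent of reaction ξ = 0.548 × 6.63 = 3.6332 mol/s
Reaction term: ξ·ΔH°_rxn = 3.6332 × -127 = -461.42 kJ/s
Sensible, feed 33.8→25 °C: -12.252 kJ/s
Outlet flows (mol/s): A 2.9968, H₂ 2.9968, B 3.6332
Sensible, products 25→230 °C: 239.99 kJ/s
Q = ΔH = -233.69 kJ/s = -233.69 kW
Heat removed = 14021 kJ/min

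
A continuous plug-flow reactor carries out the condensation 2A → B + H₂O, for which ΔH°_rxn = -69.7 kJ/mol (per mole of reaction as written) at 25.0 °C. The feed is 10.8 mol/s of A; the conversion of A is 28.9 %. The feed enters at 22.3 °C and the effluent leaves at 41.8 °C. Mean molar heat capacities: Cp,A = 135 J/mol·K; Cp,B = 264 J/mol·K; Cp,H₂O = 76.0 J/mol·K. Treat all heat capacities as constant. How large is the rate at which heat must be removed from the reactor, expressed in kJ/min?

Extent of reaction ξ = 0.289 × 10.8 / 2 = 1.5606 mol/s
Reaction term: ξ·ΔH°_rxn = 1.5606 × -69.7 = -108.77 kJ/s
Sensible, feed 22.3→25 °C: 3.9366 kJ/s
Outlet flows (mol/s): A 7.6788, B 1.5606, H₂O 1.5606
Sensible, products 25→41.8 °C: 26.33 kJ/s
Q = ΔH = -78.508 kJ/s = -78.508 kW
Heat removed = 4710.5 kJ/min

Q_out = 4710 kJ/min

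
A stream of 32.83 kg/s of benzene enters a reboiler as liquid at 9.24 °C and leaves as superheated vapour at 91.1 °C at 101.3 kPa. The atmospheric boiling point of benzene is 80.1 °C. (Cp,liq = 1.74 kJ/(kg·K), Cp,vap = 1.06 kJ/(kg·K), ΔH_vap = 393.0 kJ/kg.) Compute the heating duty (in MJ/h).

liquid 9.24→80.1 °C: 123.3 kJ/kg
vaporisation at 80.1 °C: 393 kJ/kg
vapour 80.1→91.1 °C: 11.66 kJ/kg
Δh = 123.3 + 393 + 11.66 = 527.96 kJ/kg
Q = ṁ·Δh = 32.83 kg/s × 527.96 kJ/kg = 17333 kJ/s
|Q| = 17333 kW = 62398 MJ/h

Q = 62400 MJ/h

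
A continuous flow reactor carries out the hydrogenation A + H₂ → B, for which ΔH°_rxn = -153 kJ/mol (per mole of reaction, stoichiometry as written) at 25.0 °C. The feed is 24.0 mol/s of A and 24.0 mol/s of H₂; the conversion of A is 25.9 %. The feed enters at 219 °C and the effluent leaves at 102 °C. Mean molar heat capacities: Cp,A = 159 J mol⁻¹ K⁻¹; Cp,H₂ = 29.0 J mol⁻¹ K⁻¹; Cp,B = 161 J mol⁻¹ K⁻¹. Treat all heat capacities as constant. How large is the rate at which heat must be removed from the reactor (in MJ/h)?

Q_out = 5370 MJ/h

Extent of reaction ξ = 0.259 × 24.0 = 6.216 mol/s
Reaction term: ξ·ΔH°_rxn = 6.216 × -153 = -951.05 kJ/s
Sensible, feed 219→25 °C: -875.33 kJ/s
Outlet flows (mol/s): A 17.784, H₂ 17.784, B 6.216
Sensible, products 25→102 °C: 334.5 kJ/s
Q = ΔH = -1491.9 kJ/s = -1491.9 kW
Heat removed = 5370.8 MJ/h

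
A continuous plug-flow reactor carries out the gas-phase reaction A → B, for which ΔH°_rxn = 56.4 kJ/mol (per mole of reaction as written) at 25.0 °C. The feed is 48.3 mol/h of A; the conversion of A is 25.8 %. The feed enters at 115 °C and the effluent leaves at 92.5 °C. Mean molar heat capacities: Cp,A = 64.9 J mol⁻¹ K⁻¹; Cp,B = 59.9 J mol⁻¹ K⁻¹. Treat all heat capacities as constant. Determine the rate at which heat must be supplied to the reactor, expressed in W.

Q_in = 174 W

Extent of reaction ξ = 0.258 × 48.3 = 12.461 mol/h
Reaction term: ξ·ΔH°_rxn = 12.461 × 56.4 = 702.82 kJ/h
Sensible, feed 115→25 °C: -282.12 kJ/h
Outlet flows (mol/h): A 35.839, B 12.461
Sensible, products 25→92.5 °C: 207.38 kJ/h
Q = ΔH = 628.09 kJ/h = 0.17447 kW
Heat supplied = 174.47 W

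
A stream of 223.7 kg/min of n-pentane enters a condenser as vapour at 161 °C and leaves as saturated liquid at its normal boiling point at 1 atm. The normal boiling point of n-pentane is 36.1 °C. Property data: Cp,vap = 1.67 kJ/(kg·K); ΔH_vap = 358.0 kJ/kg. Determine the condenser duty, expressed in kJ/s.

vapour 161→36.1 °C: -208.58 kJ/kg
condensation at 36.1 °C: -358 kJ/kg
Δh = -208.58 + -358 = -566.58 kJ/kg
Q = ṁ·Δh = 223.7 kg/min × -566.58 kJ/kg = -126740 kJ/min
|Q| = 2112.4 kW

Q_c = 2110 kJ/s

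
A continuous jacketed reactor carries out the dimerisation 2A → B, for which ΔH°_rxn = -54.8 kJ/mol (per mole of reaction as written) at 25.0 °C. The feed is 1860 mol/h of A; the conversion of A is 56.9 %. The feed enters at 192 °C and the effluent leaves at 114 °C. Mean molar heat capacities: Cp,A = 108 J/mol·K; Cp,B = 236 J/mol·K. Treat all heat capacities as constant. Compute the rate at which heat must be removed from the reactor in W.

Extent of reaction ξ = 0.569 × 1860 / 2 = 529.17 mol/h
Reaction term: ξ·ΔH°_rxn = 529.17 × -54.8 = -28999 kJ/h
Sensible, feed 192→25 °C: -33547 kJ/h
Outlet flows (mol/h): A 801.66, B 529.17
Sensible, products 25→114 °C: 18820 kJ/h
Q = ΔH = -43725 kJ/h = -12.146 kW
Heat removed = 12146 W

Q_out = 12100 W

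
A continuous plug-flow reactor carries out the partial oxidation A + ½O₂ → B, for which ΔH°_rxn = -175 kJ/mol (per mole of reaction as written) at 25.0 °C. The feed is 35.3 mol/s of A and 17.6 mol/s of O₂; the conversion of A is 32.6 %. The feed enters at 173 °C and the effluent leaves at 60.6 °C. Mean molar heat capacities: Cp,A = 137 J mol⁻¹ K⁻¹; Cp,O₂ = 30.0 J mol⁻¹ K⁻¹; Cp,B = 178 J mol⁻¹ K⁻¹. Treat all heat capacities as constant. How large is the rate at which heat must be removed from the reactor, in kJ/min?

Q_out = 156000 kJ/min

Extent of reaction ξ = 0.326 × 35.3 = 11.508 mol/s
Reaction term: ξ·ΔH°_rxn = 11.508 × -175 = -2013.9 kJ/s
Sensible, feed 173→25 °C: -793.89 kJ/s
Outlet flows (mol/s): A 23.792, O₂ 11.846, B 11.508
Sensible, products 25→60.6 °C: 201.61 kJ/s
Q = ΔH = -2606.1 kJ/s = -2606.1 kW
Heat removed = 156370 kJ/min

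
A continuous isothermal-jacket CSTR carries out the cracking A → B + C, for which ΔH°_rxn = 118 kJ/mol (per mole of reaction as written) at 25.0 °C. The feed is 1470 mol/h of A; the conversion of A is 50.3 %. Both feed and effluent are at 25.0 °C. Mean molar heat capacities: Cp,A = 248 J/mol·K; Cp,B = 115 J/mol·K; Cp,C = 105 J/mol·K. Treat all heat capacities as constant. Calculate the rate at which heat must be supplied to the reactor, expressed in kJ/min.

Q_in = 1450 kJ/min

Extent of reaction ξ = 0.503 × 1470 = 739.41 mol/h
Reaction term: ξ·ΔH°_rxn = 739.41 × 118 = 87250 kJ/h
Q = ΔH = 87250 kJ/h = 24.236 kW
Heat supplied = 1454.2 kJ/min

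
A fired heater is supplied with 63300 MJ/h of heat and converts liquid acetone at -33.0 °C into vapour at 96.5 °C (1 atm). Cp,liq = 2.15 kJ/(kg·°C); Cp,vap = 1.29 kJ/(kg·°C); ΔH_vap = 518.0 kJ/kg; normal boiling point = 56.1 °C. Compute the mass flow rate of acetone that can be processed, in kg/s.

Δh = 2.15×(56.1−-33.0) + 518.0 + 1.29×(96.5−56.1) = 761.68 kJ/kg
Q = 63300 MJ/h = 17583 kJ/s = 17583 kJ/s
ṁ = Q/Δh = 17583 / 761.68 = 23.085 kg/s

ṁ = 23.1 kg/s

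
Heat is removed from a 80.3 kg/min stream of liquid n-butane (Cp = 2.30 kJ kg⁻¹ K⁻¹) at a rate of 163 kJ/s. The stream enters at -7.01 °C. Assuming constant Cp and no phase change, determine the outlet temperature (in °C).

T_out = -60.0 °C

Q = 163 kJ/s = 9780 kJ/min
ΔT = Q/(ṁ·Cp) = 9780/(80.3×2.30) = 52.954 K
T_out = -7.01 − 52.954 = -59.964 °C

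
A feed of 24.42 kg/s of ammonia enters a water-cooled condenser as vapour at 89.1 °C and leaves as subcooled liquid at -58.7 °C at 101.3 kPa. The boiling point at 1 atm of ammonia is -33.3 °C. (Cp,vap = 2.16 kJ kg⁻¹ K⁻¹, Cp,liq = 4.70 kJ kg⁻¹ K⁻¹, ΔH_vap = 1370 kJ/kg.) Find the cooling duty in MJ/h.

Q_c = 154000 MJ/h

vapour 89.1→-33.3 °C: -264.38 kJ/kg
condensation at -33.3 °C: -1370 kJ/kg
liquid -33.3→-58.7 °C: -119.38 kJ/kg
Δh = -264.38 + -1370 + -119.38 = -1753.8 kJ/kg
Q = ṁ·Δh = 24.42 kg/s × -1753.8 kJ/kg = -42827 kJ/s
|Q| = 42827 kW = 154180 MJ/h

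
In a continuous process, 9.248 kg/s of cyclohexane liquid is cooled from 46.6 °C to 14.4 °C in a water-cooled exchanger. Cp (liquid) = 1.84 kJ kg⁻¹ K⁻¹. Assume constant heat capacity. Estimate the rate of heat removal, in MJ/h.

Q = ṁ·Cp·ΔT = 9.248 × 1.84 × (14.4 − 46.6) = -547.93 kJ/s
Cooling duty = 1972.5 MJ/h

Q_c = 1970 MJ/h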